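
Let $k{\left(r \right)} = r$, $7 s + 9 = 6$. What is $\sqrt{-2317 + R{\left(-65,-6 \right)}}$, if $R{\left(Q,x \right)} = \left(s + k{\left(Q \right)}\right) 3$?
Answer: $\frac{i \sqrt{123151}}{7} \approx 50.133 i$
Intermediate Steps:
$s = - \frac{3}{7}$ ($s = - \frac{9}{7} + \frac{1}{7} \cdot 6 = - \frac{9}{7} + \frac{6}{7} = - \frac{3}{7} \approx -0.42857$)
$R{\left(Q,x \right)} = - \frac{9}{7} + 3 Q$ ($R{\left(Q,x \right)} = \left(- \frac{3}{7} + Q\right) 3 = - \frac{9}{7} + 3 Q$)
$\sqrt{-2317 + R{\left(-65,-6 \right)}} = \sqrt{-2317 + \left(- \frac{9}{7} + 3 \left(-65\right)\right)} = \sqrt{-2317 - \frac{1374}{7}} = \sqrt{- \frac{17593}{7}} = \frac{i \sqrt{123151}}{7}$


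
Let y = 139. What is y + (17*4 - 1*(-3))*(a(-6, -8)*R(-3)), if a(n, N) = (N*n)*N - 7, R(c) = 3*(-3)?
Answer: 249988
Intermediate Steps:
R(c) = -9
a(n, N) = -7 + n*N**2 (a(n, N) = n*N**2 - 7 = -7 + n*N**2)
y + (17*4 - 1*(-3))*(a(-6, -8)*R(-3)) = 139 + (17*4 - 1*(-3))*((-7 - 6*(-8)**2)*(-9)) = 139 + (68 + 3)*((-7 - 6*64)*(-9)) = 139 + 71*((-7 - 384)*(-9)) = 139 + 71*(-391*(-9)) = 139 + 71*3519 = 139 + 249849 = 249988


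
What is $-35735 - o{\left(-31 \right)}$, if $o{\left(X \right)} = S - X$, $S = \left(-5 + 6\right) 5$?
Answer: $-35771$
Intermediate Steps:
$S = 5$ ($S = 1 \cdot 5 = 5$)
$o{\left(X \right)} = 5 - X$
$-35735 - o{\left(-31 \right)} = -35735 - \left(5 - -31\right) = -35735 - \left(5 + 31\right) = -35735 - 36 = -35771$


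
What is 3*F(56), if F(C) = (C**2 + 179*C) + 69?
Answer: 39687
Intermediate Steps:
F(C) = 69 + C**2 + 179*C
3*F(56) = 3*(69 + 56**2 + 179*56) = 3*(69 + 3136 + 10024) = 3*13229 = 39687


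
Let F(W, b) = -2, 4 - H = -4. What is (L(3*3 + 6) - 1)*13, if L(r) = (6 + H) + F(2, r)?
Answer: 143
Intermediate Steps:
H = 8 (H = 4 - 1*(-4) = 4 + 4 = 8)
L(r) = 12 (L(r) = (6 + 8) - 2 = 14 - 2 = 12)
(L(3*3 + 6) - 1)*13 = (12 - 1)*13 = 11*13 = 143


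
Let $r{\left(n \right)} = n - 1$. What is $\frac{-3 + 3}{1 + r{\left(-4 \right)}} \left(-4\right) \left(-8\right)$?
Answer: $0$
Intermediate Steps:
$r{\left(n \right)} = -1 + n$
$\frac{-3 + 3}{1 + r{\left(-4 \right)}} \left(-4\right) \left(-8\right) = \frac{-3 + 3}{1 - 5} \left(-4\right) \left(-8\right) = \frac{0}{1 - 5} \left(-4\right) \left(-8\right) = \frac{0}{-4} \left(-4\right) \left(-8\right) = 0 \left(- \frac{1}{4}\right) \left(-4\right) \left(-8\right) = 0 \left(-4\right) \left(-8\right) = 0 \left(-8\right) = 0$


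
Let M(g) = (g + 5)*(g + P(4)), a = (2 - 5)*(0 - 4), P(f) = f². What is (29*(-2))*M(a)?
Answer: -27608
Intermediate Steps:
a = 12 (a = -3*(-4) = 12)
M(g) = (5 + g)*(16 + g) (M(g) = (g + 5)*(g + 4²) = (5 + g)*(g + 16) = (5 + g)*(16 + g))
(29*(-2))*M(a) = (29*(-2))*(80 + 12² + 21*12) = -58*(80 + 144 + 252) = -58*476 = -27608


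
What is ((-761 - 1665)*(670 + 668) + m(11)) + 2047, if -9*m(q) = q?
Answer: -29195480/9 ≈ -3.2439e+6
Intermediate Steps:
m(q) = -q/9
((-761 - 1665)*(670 + 668) + m(11)) + 2047 = ((-761 - 1665)*(670 + 668) - ⅑*11) + 2047 = (-2426*1338 - 11/9) + 2047 = (-3245988 - 11/9) + 2047 = -29213903/9 + 2047 = -29195480/9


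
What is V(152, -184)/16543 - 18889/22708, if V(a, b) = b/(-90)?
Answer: -14059543579/16904629980 ≈ -0.83170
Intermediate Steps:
V(a, b) = -b/90 (V(a, b) = b*(-1/90) = -b/90)
V(152, -184)/16543 - 18889/22708 = -1/90*(-184)/16543 - 18889/22708 = (92/45)*(1/16543) - 18889*1/22708 = 92/744435 - 18889/22708 = -14059543579/16904629980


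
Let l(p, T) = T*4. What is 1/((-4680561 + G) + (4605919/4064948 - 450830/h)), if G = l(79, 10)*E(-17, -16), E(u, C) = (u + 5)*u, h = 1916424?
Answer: -243442622061/1137461332188775748 ≈ -2.1402e-7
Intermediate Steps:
l(p, T) = 4*T
E(u, C) = u*(5 + u) (E(u, C) = (5 + u)*u = u*(5 + u))
G = 8160 (G = (4*10)*(-17*(5 - 17)) = 40*(-17*(-12)) = 40*204 = 8160)
1/((-4680561 + G) + (4605919/4064948 - 450830/h)) = 1/((-4680561 + 8160) + (4605919/4064948 - 450830/1916424)) = 1/(-4672401 + (4605919*(1/4064948) - 450830*1/1916424)) = 1/(-4672401 + (4605919/4064948 - 225415/958212)) = 1/(-4672401 + 218571662713/243442622061) = 1/(-1137461332188775748/243442622061) = -243442622061/1137461332188775748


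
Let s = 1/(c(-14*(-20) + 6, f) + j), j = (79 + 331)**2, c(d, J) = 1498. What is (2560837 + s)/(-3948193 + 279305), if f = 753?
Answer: -434312833527/622236067024 ≈ -0.69799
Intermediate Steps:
j = 168100 (j = 410**2 = 168100)
s = 1/169598 (s = 1/(1498 + 168100) = 1/169598 ≈ 5.8963e-6)
(2560837 + s)/(-3948193 + 279305) = (2560837 + 1/169598)/(-3948193 + 279305) = (434312833527/169598)/(-3668888) = (434312833527/169598)*(-1/3668888) = -434312833527/622236067024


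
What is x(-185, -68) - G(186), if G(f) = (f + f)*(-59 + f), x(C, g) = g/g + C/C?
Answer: -47242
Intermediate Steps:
x(C, g) = 2 (x(C, g) = 1 + 1 = 2)
G(f) = 2*f*(-59 + f) (G(f) = (2*f)*(-59 + f) = 2*f*(-59 + f))
x(-185, -68) - G(186) = 2 - 2*186*(-59 + 186) = 2 - 2*186*127 = 2 - 1*47244 = 2 - 47244 = -47242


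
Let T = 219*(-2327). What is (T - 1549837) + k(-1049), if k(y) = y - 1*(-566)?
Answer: -2059933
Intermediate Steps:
T = -509613
k(y) = 566 + y (k(y) = y + 566 = 566 + y)
(T - 1549837) + k(-1049) = (-509613 - 1549837) + (566 - 1049) = -2059450 - 483 = -2059933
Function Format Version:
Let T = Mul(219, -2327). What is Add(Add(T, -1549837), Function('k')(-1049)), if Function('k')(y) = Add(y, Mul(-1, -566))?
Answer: -2059933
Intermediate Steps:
T = -509613
Function('k')(y) = Add(566, y) (Function('k')(y) = Add(y, 566) = Add(566, y))
Add(Add(T, -1549837), Function('k')(-1049)) = Add(Add(-509613, -1549837), Add(566, -1049)) = Add(-2059450, -483) = -2059933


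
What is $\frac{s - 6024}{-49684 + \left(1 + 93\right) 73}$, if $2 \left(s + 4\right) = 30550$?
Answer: $- \frac{9247}{42822} \approx -0.21594$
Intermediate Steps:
$s = 15271$ ($s = -4 + \frac{1}{2} \cdot 30550 = -4 + 15275 = 15271$)
$\frac{s - 6024}{-49684 + \left(1 + 93\right) 73} = \frac{15271 - 6024}{-49684 + \left(1 + 93\right) 73} = \frac{9247}{-49684 + 94 \cdot 73} = \frac{9247}{-49684 + 6862} = \frac{9247}{-42822} = 9247 \left(- \frac{1}{42822}\right) = - \frac{9247}{42822}$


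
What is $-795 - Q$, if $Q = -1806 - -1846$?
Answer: $-835$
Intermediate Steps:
$Q = 40$ ($Q = -1806 + 1846 = 40$)
$-795 - Q = -795 - 40 = -835$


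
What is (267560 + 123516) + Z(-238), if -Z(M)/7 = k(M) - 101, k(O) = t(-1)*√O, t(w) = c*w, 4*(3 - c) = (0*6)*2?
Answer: 391783 + 21*I*√238 ≈ 3.9178e+5 + 323.97*I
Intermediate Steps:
c = 3 (c = 3 - 0*6*2/4 = 3 - 0*2 = 3 - ¼*0 = 3 + 0 = 3)
t(w) = 3*w
k(O) = -3*√O (k(O) = (3*(-1))*√O = -3*√O)
Z(M) = 707 + 21*√M (Z(M) = -7*(-3*√M - 101) = -7*(-101 - 3*√M) = 707 + 21*√M)
(267560 + 123516) + Z(-238) = (267560 + 123516) + (707 + 21*√(-238)) = 391076 + (707 + 21*(I*√238)) = 391076 + (707 + 21*I*√238) = 391783 + 21*I*√238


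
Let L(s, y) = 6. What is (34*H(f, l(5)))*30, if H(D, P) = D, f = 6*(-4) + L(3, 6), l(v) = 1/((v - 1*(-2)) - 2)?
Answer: -18360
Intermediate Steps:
l(v) = 1/v (l(v) = 1/((v + 2) - 2) = 1/((2 + v) - 2) = 1/v)
f = -18 (f = 6*(-4) + 6 = -24 + 6 = -18)
(34*H(f, l(5)))*30 = (34*(-18))*30 = -612*30 = -18360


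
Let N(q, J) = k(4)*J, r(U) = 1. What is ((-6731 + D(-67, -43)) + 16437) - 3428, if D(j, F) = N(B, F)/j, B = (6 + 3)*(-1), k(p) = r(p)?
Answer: 420669/67 ≈ 6278.6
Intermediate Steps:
k(p) = 1
B = -9 (B = 9*(-1) = -9)
N(q, J) = J (N(q, J) = 1*J = J)
D(j, F) = F/j
((-6731 + D(-67, -43)) + 16437) - 3428 = ((-6731 - 43/(-67)) + 16437) - 3428 = ((-6731 - 43*(-1/67)) + 16437) - 3428 = ((-6731 + 43/67) + 16437) - 3428 = (-450934/67 + 16437) - 3428 = 650345/67 - 3428 = 420669/67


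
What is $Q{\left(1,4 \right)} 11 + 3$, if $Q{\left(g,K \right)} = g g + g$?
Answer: $25$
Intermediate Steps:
$Q{\left(g,K \right)} = g + g^{2}$ ($Q{\left(g,K \right)} = g^{2} + g = g + g^{2}$)
$Q{\left(1,4 \right)} 11 + 3 = 1 \left(1 + 1\right) 11 + 3 = 1 \cdot 2 \cdot 11 + 3 = 2 \cdot 11 + 3 = 22 + 3 = 25$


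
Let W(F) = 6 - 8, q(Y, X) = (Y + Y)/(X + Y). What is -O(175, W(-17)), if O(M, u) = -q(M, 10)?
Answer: 70/37 ≈ 1.8919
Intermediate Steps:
q(Y, X) = 2*Y/(X + Y) (q(Y, X) = (2*Y)/(X + Y) = 2*Y/(X + Y))
W(F) = -2
O(M, u) = -2*M/(10 + M)
-O(175, W(-17)) = -(-2)*175/(10 + 175) = -(-2)*175/185 = -1*(-70/37) = 70/37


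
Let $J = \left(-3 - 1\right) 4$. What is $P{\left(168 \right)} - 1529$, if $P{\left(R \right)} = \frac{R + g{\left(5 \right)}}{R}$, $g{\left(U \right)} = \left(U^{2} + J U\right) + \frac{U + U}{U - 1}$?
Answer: $- \frac{24453}{16} \approx -1528.3$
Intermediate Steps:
$J = -16$ ($J = \left(-4\right) 4 = -16$)
$g{\left(U \right)} = U^{2} - 16 U + \frac{2 U}{-1 + U}$ ($g{\left(U \right)} = \left(U^{2} - 16 U\right) + \frac{U + U}{U - 1} = \left(U^{2} - 16 U\right) + \frac{2 U}{-1 + U} = U^{2} - 16 U + \frac{2 U}{-1 + U}$)
$P{\left(R \right)} = \frac{- \frac{105}{2} + R}{R}$ ($P{\left(R \right)} = \frac{R + \frac{5 \left(18 + 5^{2} - 85\right)}{-1 + 5}}{R} = \frac{R + \frac{5 \left(18 + 25 - 85\right)}{4}}{R} = \frac{R + 5 \cdot \frac{1}{4} \left(-42\right)}{R} = \frac{R - \frac{105}{2}}{R} = \frac{- \frac{105}{2} + R}{R}$)
$P{\left(168 \right)} - 1529 = \frac{- \frac{105}{2} + 168}{168} - 1529 = \frac{1}{168} \cdot \frac{231}{2} - 1529 = \frac{11}{16} - 1529 = - \frac{24453}{16}$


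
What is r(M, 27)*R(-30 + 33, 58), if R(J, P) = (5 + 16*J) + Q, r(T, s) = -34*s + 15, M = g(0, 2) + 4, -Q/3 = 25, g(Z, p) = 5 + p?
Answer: 19866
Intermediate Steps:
Q = -75 (Q = -3*25 = -75)
M = 11 (M = (5 + 2) + 4 = 7 + 4 = 11)
r(T, s) = 15 - 34*s
R(J, P) = -70 + 16*J (R(J, P) = (5 + 16*J) - 75 = -70 + 16*J)
r(M, 27)*R(-30 + 33, 58) = (15 - 34*27)*(-70 + 16*(-30 + 33)) = (15 - 918)*(-70 + 16*3) = -903*(-70 + 48) = -903*(-22) = 19866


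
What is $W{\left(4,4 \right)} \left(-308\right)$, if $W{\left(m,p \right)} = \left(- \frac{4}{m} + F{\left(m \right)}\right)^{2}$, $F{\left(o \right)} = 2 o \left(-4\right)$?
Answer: $-335412$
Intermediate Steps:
$F{\left(o \right)} = - 8 o$
$W{\left(m,p \right)} = \left(- 8 m - \frac{4}{m}\right)^{2}$ ($W{\left(m,p \right)} = \left(- \frac{4}{m} - 8 m\right)^{2} = \left(- 8 m - \frac{4}{m}\right)^{2}$)
$W{\left(4,4 \right)} \left(-308\right) = \frac{16 \left(1 + 2 \cdot 4^{2}\right)^{2}}{16} \left(-308\right) = 16 \cdot \frac{1}{16} \left(1 + 2 \cdot 16\right)^{2} \left(-308\right) = 16 \cdot \frac{1}{16} \left(1 + 32\right)^{2} \left(-308\right) = 16 \cdot \frac{1}{16} \cdot 33^{2} \left(-308\right) = 16 \cdot \frac{1}{16} \cdot 1089 \left(-308\right) = 1089 \left(-308\right) = -335412$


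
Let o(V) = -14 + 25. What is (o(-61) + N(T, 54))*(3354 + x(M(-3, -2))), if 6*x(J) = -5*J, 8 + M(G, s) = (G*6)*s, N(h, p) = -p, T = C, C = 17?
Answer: -429656/3 ≈ -1.4322e+5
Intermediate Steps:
T = 17
M(G, s) = -8 + 6*G*s (M(G, s) = -8 + (G*6)*s = -8 + (6*G)*s = -8 + 6*G*s)
x(J) = -5*J/6 (x(J) = (-5*J)/6 = -5*J/6)
o(V) = 11
(o(-61) + N(T, 54))*(3354 + x(M(-3, -2))) = (11 - 1*54)*(3354 - 5*(-8 + 6*(-3)*(-2))/6) = (11 - 54)*(3354 - 5*(-8 + 36)/6) = -43*(3354 - ⅚*28) = -43*(3354 - 70/3) = -43*9992/3 = -429656/3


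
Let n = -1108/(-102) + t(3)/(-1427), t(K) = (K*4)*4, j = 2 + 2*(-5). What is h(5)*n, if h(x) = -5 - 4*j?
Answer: 7092990/24259 ≈ 292.39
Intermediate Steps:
j = -8 (j = 2 - 10 = -8)
t(K) = 16*K (t(K) = (4*K)*4 = 16*K)
h(x) = 27 (h(x) = -5 - 4*(-8) = -5 + 32 = 27)
n = 788110/72777 (n = -1108/(-102) + (16*3)/(-1427) = -1108*(-1/102) + 48*(-1/1427) = 554/51 - 48/1427 = 788110/72777 ≈ 10.829)
h(5)*n = 27*(788110/72777) = 7092990/24259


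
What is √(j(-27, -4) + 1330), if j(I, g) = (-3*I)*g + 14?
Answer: 2*√255 ≈ 31.937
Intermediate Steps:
j(I, g) = 14 - 3*I*g (j(I, g) = -3*I*g + 14 = 14 - 3*I*g)
√(j(-27, -4) + 1330) = √((14 - 3*(-27)*(-4)) + 1330) = √((14 - 324) + 1330) = √(-310 + 1330) = √1020 = 2*√255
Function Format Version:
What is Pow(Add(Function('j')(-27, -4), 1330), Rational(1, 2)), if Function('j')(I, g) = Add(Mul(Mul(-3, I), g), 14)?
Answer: Mul(2, Pow(255, Rational(1, 2))) ≈ 31.937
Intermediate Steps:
Function('j')(I, g) = Add(14, Mul(-3, I, g)) (Function('j')(I, g) = Add(Mul(-3, I, g), 14) = Add(14, Mul(-3, I, g)))
Pow(Add(Function('j')(-27, -4), 1330), Rational(1, 2)) = Pow(Add(Add(14, Mul(-3, -27, -4)), 1330), Rational(1, 2)) = Pow(Add(Add(14, -324), 1330), Rational(1, 2)) = Pow(Add(-310, 1330), Rational(1, 2)) = Pow(1020, Rational(1, 2)) = Mul(2, Pow(255, Rational(1, 2)))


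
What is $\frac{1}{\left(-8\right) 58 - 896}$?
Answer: $- \frac{1}{1360} \approx -0.00073529$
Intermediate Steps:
$\frac{1}{\left(-8\right) 58 - 896} = \frac{1}{-464 - 896} = \frac{1}{-1360} = - \frac{1}{1360}$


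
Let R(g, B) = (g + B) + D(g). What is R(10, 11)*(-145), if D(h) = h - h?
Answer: -3045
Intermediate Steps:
D(h) = 0
R(g, B) = B + g (R(g, B) = (g + B) + 0 = (B + g) + 0 = B + g)
R(10, 11)*(-145) = (11 + 10)*(-145) = 21*(-145) = -3045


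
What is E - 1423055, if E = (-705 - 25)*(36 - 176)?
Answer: -1320855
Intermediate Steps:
E = 102200 (E = -730*(-140) = 102200)
E - 1423055 = 102200 - 1423055 = -1320855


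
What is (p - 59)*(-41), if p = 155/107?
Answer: 252478/107 ≈ 2359.6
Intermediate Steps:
p = 155/107 (p = 155*(1/107) = 155/107 ≈ 1.4486)
(p - 59)*(-41) = (155/107 - 59)*(-41) = -6158/107*(-41) = 252478/107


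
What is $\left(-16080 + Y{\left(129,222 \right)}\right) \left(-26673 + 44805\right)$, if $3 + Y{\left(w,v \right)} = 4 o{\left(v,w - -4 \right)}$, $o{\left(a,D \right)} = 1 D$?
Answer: $-281970732$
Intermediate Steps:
$o{\left(a,D \right)} = D$
$Y{\left(w,v \right)} = 13 + 4 w$ ($Y{\left(w,v \right)} = -3 + 4 \left(w - -4\right) = -3 + 4 \left(w + 4\right) = -3 + 4 \left(4 + w\right) = -3 + \left(16 + 4 w\right) = 13 + 4 w$)
$\left(-16080 + Y{\left(129,222 \right)}\right) \left(-26673 + 44805\right) = \left(-16080 + \left(13 + 4 \cdot 129\right)\right) \left(-26673 + 44805\right) = \left(-16080 + \left(13 + 516\right)\right) 18132 = \left(-16080 + 529\right) 18132 = \left(-15551\right) 18132 = -281970732$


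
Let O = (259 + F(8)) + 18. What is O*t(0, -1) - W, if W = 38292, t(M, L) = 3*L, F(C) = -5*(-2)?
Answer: -39153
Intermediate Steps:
F(C) = 10
O = 287 (O = (259 + 10) + 18 = 269 + 18 = 287)
O*t(0, -1) - W = 287*(3*(-1)) - 1*38292 = 287*(-3) - 38292 = -861 - 38292 = -39153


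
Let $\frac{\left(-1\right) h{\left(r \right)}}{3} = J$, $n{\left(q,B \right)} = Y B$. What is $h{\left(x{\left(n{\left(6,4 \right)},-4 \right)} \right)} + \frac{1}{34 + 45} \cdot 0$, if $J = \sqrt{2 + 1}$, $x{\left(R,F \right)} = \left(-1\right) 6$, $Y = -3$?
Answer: $- 3 \sqrt{3} \approx -5.1962$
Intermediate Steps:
$n{\left(q,B \right)} = - 3 B$
$x{\left(R,F \right)} = -6$
$J = \sqrt{3} \approx 1.732$
$h{\left(r \right)} = - 3 \sqrt{3}$
$h{\left(x{\left(n{\left(6,4 \right)},-4 \right)} \right)} + \frac{1}{34 + 45} \cdot 0 = - 3 \sqrt{3} + \frac{1}{34 + 45} \cdot 0 = - 3 \sqrt{3} + \frac{1}{79} \cdot 0 = - 3 \sqrt{3} + 0 = - 3 \sqrt{3}$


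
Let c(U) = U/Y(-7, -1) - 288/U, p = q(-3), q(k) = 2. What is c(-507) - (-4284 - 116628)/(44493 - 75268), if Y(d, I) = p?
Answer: -2671853781/10401950 ≈ -256.86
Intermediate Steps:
p = 2
Y(d, I) = 2
c(U) = U/2 - 288/U
c(-507) - (-4284 - 116628)/(44493 - 75268) = ((½)*(-507) - 288/(-507)) - (-4284 - 116628)/(44493 - 75268) = (-507/2 - 288*(-1/507)) - (-120912)/(-30775) = (-507/2 + 96/169) - (-120912)*(-1)/30775 = -85491/338 - 1*120912/30775 = -85491/338 - 120912/30775 = -2671853781/10401950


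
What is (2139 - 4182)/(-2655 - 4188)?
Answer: 681/2281 ≈ 0.29855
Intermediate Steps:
(2139 - 4182)/(-2655 - 4188) = -2043/(-6843) = -2043*(-1/6843) = 681/2281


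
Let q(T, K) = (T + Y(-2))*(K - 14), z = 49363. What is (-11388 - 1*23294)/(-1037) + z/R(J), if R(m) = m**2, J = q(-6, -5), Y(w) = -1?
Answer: 664679329/18343493 ≈ 36.235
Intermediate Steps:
q(T, K) = (-1 + T)*(-14 + K) (q(T, K) = (T - 1)*(K - 14) = (-1 + T)*(-14 + K))
J = 133 (J = 14 - 1*(-5) - 14*(-6) - 5*(-6) = 14 + 5 + 84 + 30 = 133)
(-11388 - 1*23294)/(-1037) + z/R(J) = (-11388 - 1*23294)/(-1037) + 49363/(133**2) = (-11388 - 23294)*(-1/1037) + 49363/17689 = -34682*(-1/1037) + 49363*(1/17689) = 34682/1037 + 49363/17689 = 664679329/18343493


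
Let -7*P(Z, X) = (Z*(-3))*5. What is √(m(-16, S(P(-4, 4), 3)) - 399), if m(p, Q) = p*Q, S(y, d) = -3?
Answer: 3*I*√39 ≈ 18.735*I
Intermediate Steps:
P(Z, X) = 15*Z/7 (P(Z, X) = -Z*(-3)*5/7 = -(-3*Z)*5/7 = -(-15)*Z/7 = 15*Z/7)
m(p, Q) = Q*p
√(m(-16, S(P(-4, 4), 3)) - 399) = √(-3*(-16) - 399) = √(48 - 399) = √(-351) = 3*I*√39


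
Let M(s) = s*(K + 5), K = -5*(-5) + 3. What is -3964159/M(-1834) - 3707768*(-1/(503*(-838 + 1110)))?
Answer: 1409488810/15221283 ≈ 92.600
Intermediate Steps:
K = 28 (K = 25 + 3 = 28)
M(s) = 33*s (M(s) = s*(28 + 5) = s*33 = 33*s)
-3964159/M(-1834) - 3707768*(-1/(503*(-838 + 1110))) = -3964159/(33*(-1834)) - 3707768*(-1/(503*(-838 + 1110))) = -3964159/(-60522) - 3707768/(272*(-503)) = -3964159*(-1/60522) - 3707768/(-136816) = 3964159/60522 - 3707768*(-1/136816) = 3964159/60522 + 27263/1006 = 1409488810/15221283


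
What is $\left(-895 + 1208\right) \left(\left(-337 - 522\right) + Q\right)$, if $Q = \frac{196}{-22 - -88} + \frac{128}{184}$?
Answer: $- \frac{203199287}{759} \approx -2.6772 \cdot 10^{5}$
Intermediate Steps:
$Q = \frac{2782}{759}$ ($Q = \frac{196}{-22 + 88} + 128 \cdot \frac{1}{184} = \frac{196}{66} + \frac{16}{23} = 196 \cdot \frac{1}{66} + \frac{16}{23} = \frac{98}{33} + \frac{16}{23} = \frac{2782}{759} \approx 3.6653$)
$\left(-895 + 1208\right) \left(\left(-337 - 522\right) + Q\right) = \left(-895 + 1208\right) \left(\left(-337 - 522\right) + \frac{2782}{759}\right) = 313 \left(-859 + \frac{2782}{759}\right) = 313 \left(- \frac{649199}{759}\right) = - \frac{203199287}{759}$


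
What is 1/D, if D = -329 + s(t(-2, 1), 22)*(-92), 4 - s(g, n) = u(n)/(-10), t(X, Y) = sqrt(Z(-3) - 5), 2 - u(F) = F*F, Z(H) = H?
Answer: 5/18687 ≈ 0.00026757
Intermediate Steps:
u(F) = 2 - F**2 (u(F) = 2 - F*F = 2 - F**2)
t(X, Y) = 2*I*sqrt(2) (t(X, Y) = sqrt(-3 - 5) = sqrt(-8) = 2*I*sqrt(2))
s(g, n) = 21/5 - n**2/10 (s(g, n) = 4 - (2 - n**2)/(-10) = 4 - (2 - n**2)*(-1)/10 = 4 - (-1/5 + n**2/10) = 4 + (1/5 - n**2/10) = 21/5 - n**2/10)
D = 18687/5 (D = -329 + (21/5 - 1/10*22**2)*(-92) = -329 + (21/5 - 1/10*484)*(-92) = -329 + (21/5 - 242/5)*(-92) = -329 - 221/5*(-92) = -329 + 20332/5 = 18687/5 ≈ 3737.4)
1/D = 1/(18687/5) = 5/18687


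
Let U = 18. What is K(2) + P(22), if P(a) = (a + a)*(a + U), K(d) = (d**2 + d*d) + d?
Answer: 1770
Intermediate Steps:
K(d) = d + 2*d**2 (K(d) = (d**2 + d**2) + d = 2*d**2 + d = d + 2*d**2)
P(a) = 2*a*(18 + a) (P(a) = (a + a)*(a + 18) = (2*a)*(18 + a) = 2*a*(18 + a))
K(2) + P(22) = 2*(1 + 2*2) + 2*22*(18 + 22) = 2*(1 + 4) + 2*22*40 = 2*5 + 1760 = 10 + 1760 = 1770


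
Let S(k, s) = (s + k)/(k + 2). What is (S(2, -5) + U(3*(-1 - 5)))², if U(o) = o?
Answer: 5625/16 ≈ 351.56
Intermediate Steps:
S(k, s) = (k + s)/(2 + k)
(S(2, -5) + U(3*(-1 - 5)))² = ((2 - 5)/(2 + 2) + 3*(-1 - 5))² = (-3/4 + 3*(-6))² = ((¼)*(-3) - 18)² = (-¾ - 18)² = (-75/4)² = 5625/16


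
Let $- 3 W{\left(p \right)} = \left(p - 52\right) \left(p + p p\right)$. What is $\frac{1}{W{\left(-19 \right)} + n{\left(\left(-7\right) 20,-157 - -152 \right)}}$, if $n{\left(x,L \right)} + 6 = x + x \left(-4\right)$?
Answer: $\frac{1}{8508} \approx 0.00011754$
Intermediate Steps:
$n{\left(x,L \right)} = -6 - 3 x$ ($n{\left(x,L \right)} = -6 + \left(x + x \left(-4\right)\right) = -6 + \left(x - 4 x\right) = -6 - 3 x$)
$W{\left(p \right)} = - \frac{\left(-52 + p\right) \left(p + p^{2}\right)}{3}$ ($W{\left(p \right)} = - \frac{\left(p - 52\right) \left(p + p p\right)}{3} = - \frac{\left(-52 + p\right) \left(p + p^{2}\right)}{3}$)
$\frac{1}{W{\left(-19 \right)} + n{\left(\left(-7\right) 20,-157 - -152 \right)}} = \frac{1}{\frac{1}{3} \left(-19\right) \left(52 - \left(-19\right)^{2} + 51 \left(-19\right)\right) - \left(6 + 3 \left(\left(-7\right) 20\right)\right)} = \frac{1}{\frac{1}{3} \left(-19\right) \left(52 - 361 - 969\right) - -414} = \frac{1}{\frac{1}{3} \left(-19\right) \left(52 - 361 - 969\right) + \left(-6 + 420\right)} = \frac{1}{\frac{1}{3} \left(-19\right) \left(-1278\right) + 414} = \frac{1}{8094 + 414} = \frac{1}{8508}$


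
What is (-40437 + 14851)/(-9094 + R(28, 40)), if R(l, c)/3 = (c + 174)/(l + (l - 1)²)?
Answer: 9684301/3441758 ≈ 2.8138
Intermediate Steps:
R(l, c) = 3*(174 + c)/(l + (-1 + l)²) (R(l, c) = 3*((c + 174)/(l + (l - 1)²)) = 3*((174 + c)/(l + (-1 + l)²)) = 3*(174 + c)/(l + (-1 + l)²))
(-40437 + 14851)/(-9094 + R(28, 40)) = (-40437 + 14851)/(-9094 + 3*(174 + 40)/(28 + (-1 + 28)²)) = -25586/(-9094 + 3*214/(28 + 27²)) = -25586/(-9094 + 3*214/(28 + 729)) = -25586/(-9094 + 3*214/757) = -25586/(-9094 + 3*(1/757)*214) = -25586/(-9094 + 642/757) = -25586/(-6883516/757) = -25586*(-757/6883516) = 9684301/3441758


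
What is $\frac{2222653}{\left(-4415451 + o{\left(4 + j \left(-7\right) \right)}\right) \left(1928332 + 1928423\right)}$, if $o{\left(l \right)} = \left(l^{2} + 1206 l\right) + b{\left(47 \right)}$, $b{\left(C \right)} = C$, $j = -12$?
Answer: $- \frac{2222653}{16589955048660} \approx -1.3398 \cdot 10^{-7}$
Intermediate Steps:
$o{\left(l \right)} = 47 + l^{2} + 1206 l$ ($o{\left(l \right)} = \left(l^{2} + 1206 l\right) + 47 = 47 + l^{2} + 1206 l$)
$\frac{2222653}{\left(-4415451 + o{\left(4 + j \left(-7\right) \right)}\right) \left(1928332 + 1928423\right)} = \frac{2222653}{\left(-4415451 + \left(47 + \left(4 - -84\right)^{2} + 1206 \left(4 - -84\right)\right)\right) \left(1928332 + 1928423\right)} = \frac{2222653}{\left(-4415451 + \left(47 + \left(4 + 84\right)^{2} + 1206 \left(4 + 84\right)\right)\right) 3856755} = \frac{2222653}{\left(-4415451 + \left(47 + 88^{2} + 1206 \cdot 88\right)\right) 3856755} = \frac{2222653}{\left(-4415451 + \left(47 + 7744 + 106128\right)\right) 3856755} = \frac{2222653}{\left(-4415451 + 113919\right) 3856755} = \frac{2222653}{\left(-4301532\right) 3856755} = \frac{2222653}{-16589955048660} = 2222653 \left(- \frac{1}{16589955048660}\right) = - \frac{2222653}{16589955048660}$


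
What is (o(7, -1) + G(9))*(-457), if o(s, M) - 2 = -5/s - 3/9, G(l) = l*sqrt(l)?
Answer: -268259/21 ≈ -12774.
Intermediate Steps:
G(l) = l**(3/2)
o(s, M) = 5/3 - 5/s (o(s, M) = 2 + (-5/s - 3/9) = 2 + (-5/s - 3*1/9) = 2 + (-5/s - 1/3) = 2 + (-1/3 - 5/s) = 5/3 - 5/s)
(o(7, -1) + G(9))*(-457) = ((5/3 - 5/7) + 9**(3/2))*(-457) = ((5/3 - 5*1/7) + 27)*(-457) = ((5/3 - 5/7) + 27)*(-457) = (20/21 + 27)*(-457) = (587/21)*(-457) = -268259/21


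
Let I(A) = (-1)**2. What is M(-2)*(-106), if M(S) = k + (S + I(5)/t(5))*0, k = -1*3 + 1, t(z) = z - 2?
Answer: 212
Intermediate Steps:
I(A) = 1
t(z) = -2 + z
k = -2 (k = -3 + 1 = -2)
M(S) = -2 (M(S) = -2 + (S + 1/(-2 + 5))*0 = -2 + (S + 1/3)*0 = -2 + (1/3 + S)*0 = -2 + 0 = -2)
M(-2)*(-106) = -2*(-106) = 212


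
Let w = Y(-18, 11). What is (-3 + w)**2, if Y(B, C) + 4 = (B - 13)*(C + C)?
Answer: 474721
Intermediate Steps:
Y(B, C) = -4 + 2*C*(-13 + B) (Y(B, C) = -4 + (B - 13)*(C + C) = -4 + (-13 + B)*(2*C) = -4 + 2*C*(-13 + B))
w = -686 (w = -4 - 26*11 + 2*(-18)*11 = -4 - 286 - 396 = -686)
(-3 + w)**2 = (-3 - 686)**2 = (-689)**2 = 474721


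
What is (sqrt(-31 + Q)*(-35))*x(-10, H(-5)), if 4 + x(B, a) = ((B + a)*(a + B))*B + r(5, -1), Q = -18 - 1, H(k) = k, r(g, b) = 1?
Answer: 394275*I*sqrt(2) ≈ 5.5759e+5*I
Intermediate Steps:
Q = -19
x(B, a) = -3 + B*(B + a)**2 (x(B, a) = -4 + (((B + a)*(a + B))*B + 1) = -4 + (((B + a)*(B + a))*B + 1) = -4 + ((B + a)**2*B + 1) = -4 + (B*(B + a)**2 + 1) = -4 + (1 + B*(B + a)**2) = -3 + B*(B + a)**2)
(sqrt(-31 + Q)*(-35))*x(-10, H(-5)) = (sqrt(-31 - 19)*(-35))*(-3 - 10*(-10 - 5)**2) = (sqrt(-50)*(-35))*(-3 - 10*(-15)**2) = ((5*I*sqrt(2))*(-35))*(-3 - 10*225) = (-175*I*sqrt(2))*(-3 - 2250) = -175*I*sqrt(2)*(-2253) = 394275*I*sqrt(2)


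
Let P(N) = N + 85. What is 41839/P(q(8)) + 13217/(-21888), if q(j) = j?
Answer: 304847617/678528 ≈ 449.28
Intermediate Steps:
P(N) = 85 + N
41839/P(q(8)) + 13217/(-21888) = 41839/(85 + 8) + 13217/(-21888) = 41839/93 + 13217*(-1/21888) = 41839*(1/93) - 13217/21888 = 41839/93 - 13217/21888 = 304847617/678528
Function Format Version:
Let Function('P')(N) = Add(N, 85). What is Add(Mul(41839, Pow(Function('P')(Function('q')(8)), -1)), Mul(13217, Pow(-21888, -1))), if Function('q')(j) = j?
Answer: Rational(304847617, 678528) ≈ 449.28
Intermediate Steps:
Function('P')(N) = Add(85, N)
Add(Mul(41839, Pow(Function('P')(Function('q')(8)), -1)), Mul(13217, Pow(-21888, -1))) = Add(Mul(41839, Pow(Add(85, 8), -1)), Mul(13217, Pow(-21888, -1))) = Add(Mul(41839, Pow(93, -1)), Mul(13217, Rational(-1, 21888))) = Add(Mul(41839, Rational(1, 93)), Rational(-13217, 21888)) = Add(Rational(41839, 93), Rational(-13217, 21888)) = Rational(304847617, 678528)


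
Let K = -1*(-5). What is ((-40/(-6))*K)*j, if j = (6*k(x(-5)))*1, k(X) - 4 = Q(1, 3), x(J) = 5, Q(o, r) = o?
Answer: 1000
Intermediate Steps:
k(X) = 5 (k(X) = 4 + 1 = 5)
K = 5
j = 30 (j = (6*5)*1 = 30*1 = 30)
((-40/(-6))*K)*j = (-40/(-6)*5)*30 = (-40*(-⅙)*5)*30 = ((20/3)*5)*30 = (100/3)*30 = 1000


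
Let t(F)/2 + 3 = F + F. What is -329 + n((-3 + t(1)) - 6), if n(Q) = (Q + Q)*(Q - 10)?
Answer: 133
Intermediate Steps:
t(F) = -6 + 4*F (t(F) = -6 + 2*(F + F) = -6 + 2*(2*F) = -6 + 4*F)
n(Q) = 2*Q*(-10 + Q) (n(Q) = (2*Q)*(-10 + Q) = 2*Q*(-10 + Q))
-329 + n((-3 + t(1)) - 6) = -329 + 2*((-3 + (-6 + 4*1)) - 6)*(-10 + ((-3 + (-6 + 4*1)) - 6)) = -329 + 2*((-3 + (-6 + 4)) - 6)*(-10 + ((-3 + (-6 + 4)) - 6)) = -329 + 2*((-3 - 2) - 6)*(-10 + ((-3 - 2) - 6)) = -329 + 2*(-5 - 6)*(-10 + (-5 - 6)) = -329 + 2*(-11)*(-10 - 11) = -329 + 2*(-11)*(-21) = -329 + 462 = 133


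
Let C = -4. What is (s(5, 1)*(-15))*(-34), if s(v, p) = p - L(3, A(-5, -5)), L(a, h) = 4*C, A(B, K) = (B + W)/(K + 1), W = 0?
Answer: 8670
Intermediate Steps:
A(B, K) = B/(1 + K) (A(B, K) = (B + 0)/(K + 1) = B/(1 + K))
L(a, h) = -16 (L(a, h) = 4*(-4) = -16)
s(v, p) = 16 + p (s(v, p) = p - 1*(-16) = p + 16 = 16 + p)
(s(5, 1)*(-15))*(-34) = ((16 + 1)*(-15))*(-34) = (17*(-15))*(-34) = -255*(-34) = 8670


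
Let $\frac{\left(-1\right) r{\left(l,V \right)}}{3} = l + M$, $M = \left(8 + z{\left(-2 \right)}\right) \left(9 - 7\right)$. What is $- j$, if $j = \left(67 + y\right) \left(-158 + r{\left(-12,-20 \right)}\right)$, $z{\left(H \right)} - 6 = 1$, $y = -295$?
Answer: $-48336$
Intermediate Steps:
$z{\left(H \right)} = 7$ ($z{\left(H \right)} = 6 + 1 = 7$)
$M = 30$ ($M = \left(8 + 7\right) \left(9 - 7\right) = 15 \cdot 2 = 30$)
$r{\left(l,V \right)} = -90 - 3 l$ ($r{\left(l,V \right)} = - 3 \left(l + 30\right) = - 3 \left(30 + l\right) = -90 - 3 l$)
$j = 48336$ ($j = \left(67 - 295\right) \left(-158 - 54\right) = - 228 \left(-158 + \left(-90 + 36\right)\right) = - 228 \left(-158 - 54\right) = \left(-228\right) \left(-212\right) = 48336$)
$- j = \left(-1\right) 48336 = -48336$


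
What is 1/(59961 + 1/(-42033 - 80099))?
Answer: 122132/7323156851 ≈ 1.6678e-5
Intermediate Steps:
1/(59961 + 1/(-42033 - 80099)) = 1/(59961 + 1/(-122132)) = 1/(59961 - 1/122132) = 1/(7323156851/122132) = 122132/7323156851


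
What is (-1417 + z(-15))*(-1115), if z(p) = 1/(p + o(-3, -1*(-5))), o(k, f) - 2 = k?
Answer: 25280395/16 ≈ 1.5800e+6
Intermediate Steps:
o(k, f) = 2 + k
z(p) = 1/(-1 + p) (z(p) = 1/(p + (2 - 3)) = 1/(p - 1) = 1/(-1 + p))
(-1417 + z(-15))*(-1115) = (-1417 + 1/(-1 - 15))*(-1115) = (-1417 + 1/(-16))*(-1115) = (-1417 - 1/16)*(-1115) = -22673/16*(-1115) = 25280395/16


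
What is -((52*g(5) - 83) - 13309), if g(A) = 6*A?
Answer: 11832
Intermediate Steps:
-((52*g(5) - 83) - 13309) = -((52*(6*5) - 83) - 13309) = -((52*30 - 83) - 13309) = -((1560 - 83) - 13309) = -(1477 - 13309) = -1*(-11832) = 11832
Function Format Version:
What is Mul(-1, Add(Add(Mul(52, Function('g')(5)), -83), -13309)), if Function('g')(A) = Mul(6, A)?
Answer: 11832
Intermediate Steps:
Mul(-1, Add(Add(Mul(52, Function('g')(5)), -83), -13309)) = Mul(-1, Add(Add(Mul(52, Mul(6, 5)), -83), -13309)) = Mul(-1, Add(Add(Mul(52, 30), -83), -13309)) = Mul(-1, Add(Add(1560, -83), -13309)) = Mul(-1, Add(1477, -13309)) = Mul(-1, -11832) = 11832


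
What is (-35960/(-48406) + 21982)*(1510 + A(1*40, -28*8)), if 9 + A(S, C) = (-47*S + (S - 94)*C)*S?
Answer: 218214832473966/24203 ≈ 9.0160e+9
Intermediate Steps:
A(S, C) = -9 + S*(-47*S + C*(-94 + S)) (A(S, C) = -9 + (-47*S + (S - 94)*C)*S = -9 + (-47*S + (-94 + S)*C)*S = -9 + (-47*S + C*(-94 + S))*S = -9 + S*(-47*S + C*(-94 + S)))
(-35960/(-48406) + 21982)*(1510 + A(1*40, -28*8)) = (-35960/(-48406) + 21982)*(1510 + (-9 - 47*(1*40)**2 + (-28*8)*(1*40)**2 - 94*(-28*8)*1*40)) = (-35960*(-1/48406) + 21982)*(1510 + (-9 - 47*40**2 - 224*40**2 - 94*(-224)*40)) = (17980/24203 + 21982)*(1510 + (-9 - 47*1600 - 224*1600 + 842240)) = 532048326*(1510 + (-9 - 75200 - 358400 + 842240))/24203 = 532048326*(1510 + 408631)/24203 = (532048326/24203)*410141 = 218214832473966/24203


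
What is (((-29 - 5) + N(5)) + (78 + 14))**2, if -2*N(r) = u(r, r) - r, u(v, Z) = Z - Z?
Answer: 14641/4 ≈ 3660.3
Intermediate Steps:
u(v, Z) = 0
N(r) = r/2 (N(r) = -(0 - r)/2 = -(-1)*r/2 = r/2)
(((-29 - 5) + N(5)) + (78 + 14))**2 = (((-29 - 5) + (1/2)*5) + (78 + 14))**2 = ((-34 + 5/2) + 92)**2 = (-63/2 + 92)**2 = (121/2)**2 = 14641/4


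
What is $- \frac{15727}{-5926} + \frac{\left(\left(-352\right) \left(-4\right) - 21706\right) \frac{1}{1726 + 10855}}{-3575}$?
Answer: $\frac{707474744473}{266534146450} \approx 2.6544$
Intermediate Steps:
$- \frac{15727}{-5926} + \frac{\left(\left(-352\right) \left(-4\right) - 21706\right) \frac{1}{1726 + 10855}}{-3575} = \left(-15727\right) \left(- \frac{1}{5926}\right) + \frac{1408 - 21706}{12581} \left(- \frac{1}{3575}\right) = \frac{15727}{5926} + \left(-20298\right) \frac{1}{12581} \left(- \frac{1}{3575}\right) = \frac{15727}{5926} - - \frac{20298}{44977075} = \frac{15727}{5926} + \frac{20298}{44977075} = \frac{707474744473}{266534146450}$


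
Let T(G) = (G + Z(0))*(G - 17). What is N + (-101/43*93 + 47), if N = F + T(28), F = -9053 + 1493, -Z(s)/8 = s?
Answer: -319208/43 ≈ -7423.4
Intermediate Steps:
Z(s) = -8*s
F = -7560
T(G) = G*(-17 + G) (T(G) = (G - 8*0)*(G - 17) = (G + 0)*(-17 + G) = G*(-17 + G))
N = -7252 (N = -7560 + 28*(-17 + 28) = -7560 + 28*11 = -7560 + 308 = -7252)
N + (-101/43*93 + 47) = -7252 + (-101/43*93 + 47) = -7252 + (-9393/43 + 47) = -7252 - 7372/43 = -319208/43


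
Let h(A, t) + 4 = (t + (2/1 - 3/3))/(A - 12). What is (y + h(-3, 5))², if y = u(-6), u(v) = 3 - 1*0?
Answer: 49/25 ≈ 1.9600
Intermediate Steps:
u(v) = 3 (u(v) = 3 + 0 = 3)
y = 3
h(A, t) = -4 + (1 + t)/(-12 + A) (h(A, t) = -4 + (t + (2/1 - 3/3))/(A - 12) = -4 + (t + (2*1 - 3*⅓))/(-12 + A) = -4 + (t + (2 - 1))/(-12 + A) = -4 + (t + 1)/(-12 + A) = -4 + (1 + t)/(-12 + A))
(y + h(-3, 5))² = (3 + (49 + 5 - 4*(-3))/(-12 - 3))² = (3 + (49 + 5 + 12)/(-15))² = (3 - 1/15*66)² = (3 - 22/5)² = (-7/5)² = 49/25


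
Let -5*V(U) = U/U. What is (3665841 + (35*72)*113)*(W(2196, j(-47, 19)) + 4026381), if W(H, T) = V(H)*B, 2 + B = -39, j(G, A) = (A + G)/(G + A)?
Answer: 79533285999546/5 ≈ 1.5907e+13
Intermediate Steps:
j(G, A) = 1 (j(G, A) = (A + G)/(A + G) = 1)
B = -41 (B = -2 - 39 = -41)
V(U) = -⅕ (V(U) = -U/(5*U) = -⅕*1 = -⅕)
W(H, T) = 41/5 (W(H, T) = -⅕*(-41) = 41/5)
(3665841 + (35*72)*113)*(W(2196, j(-47, 19)) + 4026381) = (3665841 + (35*72)*113)*(41/5 + 4026381) = (3665841 + 2520*113)*(20131946/5) = (3665841 + 284760)*(20131946/5) = 3950601*(20131946/5) = 79533285999546/5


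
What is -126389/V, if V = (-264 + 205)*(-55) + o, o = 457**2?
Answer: -126389/212094 ≈ -0.59591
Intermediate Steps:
o = 208849
V = 212094 (V = (-264 + 205)*(-55) + 208849 = -59*(-55) + 208849 = 3245 + 208849 = 212094)
-126389/V = -126389/212094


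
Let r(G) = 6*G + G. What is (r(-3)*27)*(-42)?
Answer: 23814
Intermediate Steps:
r(G) = 7*G
(r(-3)*27)*(-42) = ((7*(-3))*27)*(-42) = -21*27*(-42) = -567*(-42) = 23814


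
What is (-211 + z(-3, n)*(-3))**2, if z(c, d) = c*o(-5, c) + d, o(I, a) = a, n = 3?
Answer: 61009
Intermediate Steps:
z(c, d) = d + c**2 (z(c, d) = c*c + d = c**2 + d = d + c**2)
(-211 + z(-3, n)*(-3))**2 = (-211 + (3 + (-3)**2)*(-3))**2 = (-211 + (3 + 9)*(-3))**2 = (-211 + 12*(-3))**2 = (-211 - 36)**2 = (-247)**2 = 61009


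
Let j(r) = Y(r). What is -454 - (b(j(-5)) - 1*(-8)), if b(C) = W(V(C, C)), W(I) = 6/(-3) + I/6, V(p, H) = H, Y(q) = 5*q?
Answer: -2735/6 ≈ -455.83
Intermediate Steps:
j(r) = 5*r
W(I) = -2 + I/6 (W(I) = 6*(-⅓) + I*(⅙) = -2 + I/6)
b(C) = -2 + C/6
-454 - (b(j(-5)) - 1*(-8)) = -454 - ((-2 + (5*(-5))/6) - 1*(-8)) = -454 - ((-2 + (⅙)*(-25)) + 8) = -454 - ((-2 - 25/6) + 8) = -454 - (-37/6 + 8) = -454 - 1*11/6 = -454 - 11/6 = -2735/6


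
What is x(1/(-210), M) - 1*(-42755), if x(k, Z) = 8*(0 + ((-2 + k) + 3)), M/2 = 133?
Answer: 4490111/105 ≈ 42763.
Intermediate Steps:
M = 266 (M = 2*133 = 266)
x(k, Z) = 8 + 8*k (x(k, Z) = 8*(0 + (1 + k)) = 8*(1 + k) = 8 + 8*k)
x(1/(-210), M) - 1*(-42755) = (8 + 8/(-210)) - 1*(-42755) = (8 + 8*(-1/210)) + 42755 = (8 - 4/105) + 42755 = 836/105 + 42755 = 4490111/105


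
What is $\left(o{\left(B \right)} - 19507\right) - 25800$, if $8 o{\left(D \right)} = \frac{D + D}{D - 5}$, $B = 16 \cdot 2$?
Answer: $- \frac{1223281}{27} \approx -45307.0$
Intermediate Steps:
$B = 32$
$o{\left(D \right)} = \frac{D}{4 \left(-5 + D\right)}$ ($o{\left(D \right)} = \frac{\frac{1}{D - 5} \left(D + D\right)}{8} = \frac{\frac{1}{-5 + D} 2 D}{8} = \frac{2 D \frac{1}{-5 + D}}{8} = \frac{D}{4 \left(-5 + D\right)}$)
$\left(o{\left(B \right)} - 19507\right) - 25800 = \left(\frac{1}{4} \cdot 32 \frac{1}{-5 + 32} - 19507\right) - 25800 = \left(\frac{1}{4} \cdot 32 \cdot \frac{1}{27} - 19507\right) - 25800 = \left(\frac{8}{27} - 19507\right) - 25800 = - \frac{526681}{27} - 25800 = - \frac{1223281}{27}$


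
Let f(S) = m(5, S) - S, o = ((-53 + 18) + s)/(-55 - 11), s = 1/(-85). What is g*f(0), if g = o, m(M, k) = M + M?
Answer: 992/187 ≈ 5.3048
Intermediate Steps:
s = -1/85 ≈ -0.011765
o = 496/935 (o = ((-53 + 18) - 1/85)/(-55 - 11) = (-35 - 1/85)/(-66) = -2976/85*(-1/66) = 496/935 ≈ 0.53048)
m(M, k) = 2*M
g = 496/935 ≈ 0.53048
f(S) = 10 - S (f(S) = 2*5 - S = 10 - S)
g*f(0) = 496*(10 - 1*0)/935 = 496*(10 + 0)/935 = (496/935)*10 = 992/187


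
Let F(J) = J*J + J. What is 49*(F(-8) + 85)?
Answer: 6909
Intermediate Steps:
F(J) = J + J**2 (F(J) = J**2 + J = J + J**2)
49*(F(-8) + 85) = 49*(-8*(1 - 8) + 85) = 49*(-8*(-7) + 85) = 49*(56 + 85) = 49*141 = 6909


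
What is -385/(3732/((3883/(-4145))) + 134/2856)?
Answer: 2134795740/22089671759 ≈ 0.096642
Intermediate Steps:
-385/(3732/((3883/(-4145))) + 134/2856) = -385/(3732/((3883*(-1/4145))) + 134*(1/2856)) = -385/(3732/(-3883/4145) + 67/1428) = -385/(3732*(-4145/3883) + 67/1428) = -385/(-15469140/3883 + 67/1428) = -385/(-22089671759/5544924) = -385*(-5544924/22089671759) = 2134795740/22089671759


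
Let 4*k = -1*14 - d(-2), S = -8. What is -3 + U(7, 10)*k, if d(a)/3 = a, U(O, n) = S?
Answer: 13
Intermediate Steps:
U(O, n) = -8
d(a) = 3*a
k = -2 (k = (-1*14 - 3*(-2))/4 = (-14 - 1*(-6))/4 = (-14 + 6)/4 = (1/4)*(-8) = -2)
-3 + U(7, 10)*k = -3 - 8*(-2) = -3 + 16 = 13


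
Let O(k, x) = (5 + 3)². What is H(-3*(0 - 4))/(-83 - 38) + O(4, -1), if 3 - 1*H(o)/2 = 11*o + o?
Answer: 8026/121 ≈ 66.331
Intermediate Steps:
H(o) = 6 - 24*o (H(o) = 6 - 2*(11*o + o) = 6 - 24*o)
O(k, x) = 64 (O(k, x) = 8² = 64)
H(-3*(0 - 4))/(-83 - 38) + O(4, -1) = (6 - (-72)*(0 - 4))/(-83 - 38) + 64 = (6 - (-72)*(-4))/(-121) + 64 = -(6 - 24*12)/121 + 64 = -(6 - 288)/121 + 64 = -1/121*(-282) + 64 = 282/121 + 64 = 8026/121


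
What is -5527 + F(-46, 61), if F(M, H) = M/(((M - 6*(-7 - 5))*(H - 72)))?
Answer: -790338/143 ≈ -5526.8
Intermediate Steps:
F(M, H) = M/((-72 + H)*(72 + M)) (F(M, H) = M/(((M - 6*(-12))*(-72 + H))) = M/(((M + 72)*(-72 + H))) = M/(((72 + M)*(-72 + H))) = M/(((-72 + H)*(72 + M))) = M*(1/((-72 + H)*(72 + M))) = M/((-72 + H)*(72 + M)))
-5527 + F(-46, 61) = -5527 - 46/(-5184 - 72*(-46) + 72*61 + 61*(-46)) = -5527 - 46/(-5184 + 3312 + 4392 - 2806) = -5527 - 46/(-286) = -5527 - 46*(-1/286) = -5527 + 23/143 = -790338/143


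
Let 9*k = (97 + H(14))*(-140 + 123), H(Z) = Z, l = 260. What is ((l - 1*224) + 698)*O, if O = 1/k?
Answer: -2202/629 ≈ -3.5008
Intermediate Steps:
k = -629/3 (k = ((97 + 14)*(-140 + 123))/9 = (111*(-17))/9 = (1/9)*(-1887) = -629/3 ≈ -209.67)
O = -3/629 (O = 1/(-629/3) = -3/629 ≈ -0.0047695)
((l - 1*224) + 698)*O = ((260 - 1*224) + 698)*(-3/629) = ((260 - 224) + 698)*(-3/629) = (36 + 698)*(-3/629) = 734*(-3/629) = -2202/629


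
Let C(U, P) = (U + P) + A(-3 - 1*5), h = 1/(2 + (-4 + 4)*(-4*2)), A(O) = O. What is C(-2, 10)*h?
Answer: 0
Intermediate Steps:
h = ½ (h = 1/(2 + 0*(-8)) = 1/(2 + 0) = 1/2 = ½ ≈ 0.50000)
C(U, P) = -8 + P + U (C(U, P) = (U + P) + (-3 - 1*5) = (P + U) + (-3 - 5) = (P + U) - 8 = -8 + P + U)
C(-2, 10)*h = (-8 + 10 - 2)*(½) = 0*(½) = 0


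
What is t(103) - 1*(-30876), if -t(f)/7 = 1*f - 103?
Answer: 30876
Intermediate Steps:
t(f) = 721 - 7*f (t(f) = -7*(1*f - 103) = -7*(f - 103) = -7*(-103 + f) = 721 - 7*f)
t(103) - 1*(-30876) = (721 - 7*103) - 1*(-30876) = (721 - 721) + 30876 = 0 + 30876 = 30876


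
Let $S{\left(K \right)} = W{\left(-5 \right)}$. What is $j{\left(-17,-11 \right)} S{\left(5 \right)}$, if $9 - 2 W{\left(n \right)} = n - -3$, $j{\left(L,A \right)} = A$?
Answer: $- \frac{121}{2} \approx -60.5$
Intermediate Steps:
$W{\left(n \right)} = 3 - \frac{n}{2}$ ($W{\left(n \right)} = \frac{9}{2} - \frac{n - -3}{2} = \frac{9}{2} - \frac{n + 3}{2} = \frac{9}{2} - \frac{3 + n}{2} = \frac{9}{2} - \left(\frac{3}{2} + \frac{n}{2}\right) = 3 - \frac{n}{2}$)
$S{\left(K \right)} = \frac{11}{2}$ ($S{\left(K \right)} = 3 - - \frac{5}{2} = 3 + \frac{5}{2} = \frac{11}{2}$)
$j{\left(-17,-11 \right)} S{\left(5 \right)} = \left(-11\right) \frac{11}{2} = - \frac{121}{2}$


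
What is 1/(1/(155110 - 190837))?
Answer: -35727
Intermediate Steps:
1/(1/(155110 - 190837)) = 1/(1/(-35727)) = 1/(-1/35727) = -35727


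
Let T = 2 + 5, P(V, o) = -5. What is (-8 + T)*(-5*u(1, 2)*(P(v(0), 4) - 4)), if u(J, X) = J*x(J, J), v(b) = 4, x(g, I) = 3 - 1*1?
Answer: -90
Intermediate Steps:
x(g, I) = 2 (x(g, I) = 3 - 1 = 2)
u(J, X) = 2*J (u(J, X) = J*2 = 2*J)
T = 7
(-8 + T)*(-5*u(1, 2)*(P(v(0), 4) - 4)) = (-8 + 7)*(-5*2*1*(-5 - 4)) = -(-5)*2*(-9) = -(-5)*(-18) = -1*90 = -90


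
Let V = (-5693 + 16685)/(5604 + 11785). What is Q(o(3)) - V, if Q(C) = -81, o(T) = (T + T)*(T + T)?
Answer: -1419501/17389 ≈ -81.632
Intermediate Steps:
V = 10992/17389 ≈ 0.63212
o(T) = 4*T² (o(T) = (2*T)*(2*T) = 4*T²)
Q(o(3)) - V = -81 - 1*10992/17389 = -81 - 10992/17389 = -1419501/17389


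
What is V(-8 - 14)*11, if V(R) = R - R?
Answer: 0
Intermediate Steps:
V(R) = 0
V(-8 - 14)*11 = 0*11 = 0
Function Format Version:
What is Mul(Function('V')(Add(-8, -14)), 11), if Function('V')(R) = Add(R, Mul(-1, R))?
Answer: 0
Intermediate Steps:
Function('V')(R) = 0
Mul(Function('V')(Add(-8, -14)), 11) = Mul(0, 11) = 0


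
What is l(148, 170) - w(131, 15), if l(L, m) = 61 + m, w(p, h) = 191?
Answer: 40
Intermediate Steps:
l(148, 170) - w(131, 15) = (61 + 170) - 1*191 = 231 - 191 = 40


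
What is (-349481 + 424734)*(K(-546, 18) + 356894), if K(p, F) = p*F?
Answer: 26117757698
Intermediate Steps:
K(p, F) = F*p
(-349481 + 424734)*(K(-546, 18) + 356894) = (-349481 + 424734)*(18*(-546) + 356894) = 75253*(-9828 + 356894) = 75253*347066 = 26117757698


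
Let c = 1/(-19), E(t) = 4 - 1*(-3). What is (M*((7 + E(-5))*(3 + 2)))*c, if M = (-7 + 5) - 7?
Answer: 630/19 ≈ 33.158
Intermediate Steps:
E(t) = 7 (E(t) = 4 + 3 = 7)
M = -9 (M = -2 - 7 = -9)
c = -1/19 ≈ -0.052632
(M*((7 + E(-5))*(3 + 2)))*c = -9*(7 + 7)*(3 + 2)*(-1/19) = -126*5*(-1/19) = -9*70*(-1/19) = -630*(-1/19) = 630/19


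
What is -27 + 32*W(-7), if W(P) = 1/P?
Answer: -221/7 ≈ -31.571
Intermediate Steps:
-27 + 32*W(-7) = -27 + 32/(-7) = -27 + 32*(-1/7) = -27 - 32/7 = -221/7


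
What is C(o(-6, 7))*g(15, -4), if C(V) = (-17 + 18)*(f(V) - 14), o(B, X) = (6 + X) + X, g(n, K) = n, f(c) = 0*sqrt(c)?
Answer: -210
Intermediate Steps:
f(c) = 0
o(B, X) = 6 + 2*X
C(V) = -14 (C(V) = (-17 + 18)*(0 - 14) = 1*(-14) = -14)
C(o(-6, 7))*g(15, -4) = -14*15 = -210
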